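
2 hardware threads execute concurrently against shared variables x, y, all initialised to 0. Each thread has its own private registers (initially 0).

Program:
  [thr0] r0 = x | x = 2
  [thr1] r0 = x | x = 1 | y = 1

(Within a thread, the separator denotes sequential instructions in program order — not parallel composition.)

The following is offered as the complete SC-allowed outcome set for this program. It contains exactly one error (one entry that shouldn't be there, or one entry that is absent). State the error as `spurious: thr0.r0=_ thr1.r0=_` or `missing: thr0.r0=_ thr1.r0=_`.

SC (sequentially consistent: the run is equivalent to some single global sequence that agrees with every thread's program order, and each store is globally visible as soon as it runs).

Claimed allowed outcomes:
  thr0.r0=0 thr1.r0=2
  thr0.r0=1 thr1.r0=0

missing: thr0.r0=0 thr1.r0=0

outcome vector order: (thr0.r0,thr1.r0)
SC: 3 outcomes — {00; 02; 10}
SC∖claimed = {00}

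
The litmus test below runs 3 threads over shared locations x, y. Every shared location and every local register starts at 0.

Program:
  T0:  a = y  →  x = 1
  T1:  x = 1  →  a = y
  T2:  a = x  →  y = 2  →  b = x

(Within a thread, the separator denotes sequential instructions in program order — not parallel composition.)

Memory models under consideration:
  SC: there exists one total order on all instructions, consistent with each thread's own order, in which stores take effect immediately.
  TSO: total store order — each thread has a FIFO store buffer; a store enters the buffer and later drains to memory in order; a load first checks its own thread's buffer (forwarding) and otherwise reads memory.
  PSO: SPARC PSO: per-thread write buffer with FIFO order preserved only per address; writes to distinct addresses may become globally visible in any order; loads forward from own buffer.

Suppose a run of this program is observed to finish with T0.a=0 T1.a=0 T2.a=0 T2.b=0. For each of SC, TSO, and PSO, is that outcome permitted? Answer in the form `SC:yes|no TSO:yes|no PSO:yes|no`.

outcome vector order: (T0.a,T1.a,T2.a,T2.b)
[SC] allowed = {0/0/0/1 0/0/1/1 0/2/0/0 0/2/0/1 0/2/1/1 2/0/0/1 2/0/1/1 2/2/0/0 2/2/0/1 2/2/1/1}
[TSO] allowed = {0/0/0/0 0/0/0/1 0/0/1/1 0/2/0/0 0/2/0/1 0/2/1/1 2/0/0/0 2/0/0/1 2/0/1/1 2/2/0/0 2/2/0/1 2/2/1/1}
[PSO] allowed = {0/0/0/0 0/0/0/1 0/0/1/1 0/2/0/0 0/2/0/1 0/2/1/1 2/0/0/0 2/0/0/1 2/0/1/1 2/2/0/0 2/2/0/1 2/2/1/1}
target 0/0/0/0 ∈ {TSO,PSO}

SC:no TSO:yes PSO:yes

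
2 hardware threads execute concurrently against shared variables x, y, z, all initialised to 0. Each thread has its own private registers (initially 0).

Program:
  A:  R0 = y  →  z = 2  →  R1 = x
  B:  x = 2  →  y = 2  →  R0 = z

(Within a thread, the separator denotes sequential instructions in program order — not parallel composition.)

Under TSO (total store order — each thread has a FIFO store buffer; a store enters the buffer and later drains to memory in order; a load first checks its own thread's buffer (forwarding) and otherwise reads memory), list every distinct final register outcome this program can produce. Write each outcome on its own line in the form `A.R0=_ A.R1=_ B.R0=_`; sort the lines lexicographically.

outcome vector order: (A.R0,A.R1,B.R0)
|TSO outcomes| = 6

A.R0=0 A.R1=0 B.R0=0
A.R0=0 A.R1=0 B.R0=2
A.R0=0 A.R1=2 B.R0=0
A.R0=0 A.R1=2 B.R0=2
A.R0=2 A.R1=2 B.R0=0
A.R0=2 A.R1=2 B.R0=2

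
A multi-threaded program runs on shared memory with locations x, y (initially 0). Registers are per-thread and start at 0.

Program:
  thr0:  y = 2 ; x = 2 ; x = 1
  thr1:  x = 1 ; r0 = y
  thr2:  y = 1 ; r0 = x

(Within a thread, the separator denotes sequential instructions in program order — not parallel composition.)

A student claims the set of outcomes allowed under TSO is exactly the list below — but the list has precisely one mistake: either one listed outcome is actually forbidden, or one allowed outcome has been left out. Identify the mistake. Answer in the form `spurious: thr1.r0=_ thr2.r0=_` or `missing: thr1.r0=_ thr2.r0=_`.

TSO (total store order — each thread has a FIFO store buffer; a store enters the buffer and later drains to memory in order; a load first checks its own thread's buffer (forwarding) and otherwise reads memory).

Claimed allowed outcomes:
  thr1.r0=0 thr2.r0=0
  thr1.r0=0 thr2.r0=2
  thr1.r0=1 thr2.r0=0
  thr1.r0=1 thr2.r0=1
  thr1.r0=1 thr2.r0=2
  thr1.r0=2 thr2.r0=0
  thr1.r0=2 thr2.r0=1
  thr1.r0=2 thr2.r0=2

missing: thr1.r0=0 thr2.r0=1

outcome vector order: (thr1.r0,thr2.r0)
TSO (9): (0,0) (0,1) (0,2) (1,0) (1,1) (1,2) (2,0) (2,1) (2,2)
TSO∖claimed = {(0,1)}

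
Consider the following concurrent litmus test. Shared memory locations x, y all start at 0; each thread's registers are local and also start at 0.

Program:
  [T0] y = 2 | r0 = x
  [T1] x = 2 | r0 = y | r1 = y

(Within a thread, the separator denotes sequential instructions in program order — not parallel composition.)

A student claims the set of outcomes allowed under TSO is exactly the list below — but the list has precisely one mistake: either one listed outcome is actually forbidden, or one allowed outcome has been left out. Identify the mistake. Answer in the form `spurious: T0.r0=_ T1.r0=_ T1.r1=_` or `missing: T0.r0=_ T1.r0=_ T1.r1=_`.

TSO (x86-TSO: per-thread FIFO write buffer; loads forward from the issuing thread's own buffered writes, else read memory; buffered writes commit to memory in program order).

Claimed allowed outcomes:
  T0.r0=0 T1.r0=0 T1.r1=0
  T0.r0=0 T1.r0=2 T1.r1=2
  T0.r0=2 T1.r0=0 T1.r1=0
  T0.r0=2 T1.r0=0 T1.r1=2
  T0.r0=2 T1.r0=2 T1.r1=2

outcome vector order: (T0.r0,T1.r0,T1.r1)
TSO: 6 outcomes — {000 002 022 200 202 222}
TSO∖claimed = {002}

missing: T0.r0=0 T1.r0=0 T1.r1=2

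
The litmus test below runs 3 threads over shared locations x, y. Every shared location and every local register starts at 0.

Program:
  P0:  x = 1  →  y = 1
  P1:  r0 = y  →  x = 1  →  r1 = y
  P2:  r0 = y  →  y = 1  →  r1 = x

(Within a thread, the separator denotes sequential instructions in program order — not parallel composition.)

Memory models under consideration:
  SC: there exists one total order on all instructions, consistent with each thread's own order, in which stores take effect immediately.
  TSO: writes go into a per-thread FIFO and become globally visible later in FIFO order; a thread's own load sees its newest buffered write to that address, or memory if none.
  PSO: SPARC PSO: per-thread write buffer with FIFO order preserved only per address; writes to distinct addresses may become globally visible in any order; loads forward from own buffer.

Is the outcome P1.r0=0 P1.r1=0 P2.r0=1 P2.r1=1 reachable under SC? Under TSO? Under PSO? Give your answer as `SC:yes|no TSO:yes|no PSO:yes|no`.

outcome vector order: (P1.r0,P1.r1,P2.r0,P2.r1)
[SC] allowed = {<0 0 0 1>, <0 0 1 1>, <0 1 0 0>, <0 1 0 1>, <0 1 1 1>, <1 1 0 0>, <1 1 0 1>, <1 1 1 1>}
[TSO] allowed = {<0 0 0 0>, <0 0 0 1>, <0 0 1 1>, <0 1 0 0>, <0 1 0 1>, <0 1 1 1>, <1 1 0 0>, <1 1 0 1>, <1 1 1 1>}
[PSO] allowed = {<0 0 0 0>, <0 0 0 1>, <0 0 1 0>, <0 0 1 1>, <0 1 0 0>, <0 1 0 1>, <0 1 1 0>, <0 1 1 1>, <1 1 0 0>, <1 1 0 1>, <1 1 1 0>, <1 1 1 1>}
target <0 0 1 1> ∈ {SC,TSO,PSO}

SC:yes TSO:yes PSO:yes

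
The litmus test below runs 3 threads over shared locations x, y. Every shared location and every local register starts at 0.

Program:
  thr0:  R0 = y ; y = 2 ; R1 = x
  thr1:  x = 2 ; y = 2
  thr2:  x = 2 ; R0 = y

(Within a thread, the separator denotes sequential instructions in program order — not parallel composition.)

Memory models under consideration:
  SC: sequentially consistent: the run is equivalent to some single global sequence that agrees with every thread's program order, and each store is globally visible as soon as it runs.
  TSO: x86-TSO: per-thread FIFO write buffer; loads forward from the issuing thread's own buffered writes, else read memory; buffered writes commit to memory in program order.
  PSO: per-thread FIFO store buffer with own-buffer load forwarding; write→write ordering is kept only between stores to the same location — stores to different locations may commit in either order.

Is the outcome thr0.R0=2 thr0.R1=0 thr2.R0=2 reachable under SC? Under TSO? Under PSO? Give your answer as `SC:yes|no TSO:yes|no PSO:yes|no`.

outcome vector order: (thr0.R0,thr0.R1,thr2.R0)
SC: 5 outcomes — {0/0/2 0/2/0 0/2/2 2/2/0 2/2/2}
TSO: 6 outcomes — {0/0/0 0/0/2 0/2/0 0/2/2 2/2/0 2/2/2}
PSO: 8 outcomes — {0/0/0 0/0/2 0/2/0 0/2/2 2/0/0 2/0/2 2/2/0 2/2/2}
target 2/0/2 ∈ {PSO}

SC:no TSO:no PSO:yes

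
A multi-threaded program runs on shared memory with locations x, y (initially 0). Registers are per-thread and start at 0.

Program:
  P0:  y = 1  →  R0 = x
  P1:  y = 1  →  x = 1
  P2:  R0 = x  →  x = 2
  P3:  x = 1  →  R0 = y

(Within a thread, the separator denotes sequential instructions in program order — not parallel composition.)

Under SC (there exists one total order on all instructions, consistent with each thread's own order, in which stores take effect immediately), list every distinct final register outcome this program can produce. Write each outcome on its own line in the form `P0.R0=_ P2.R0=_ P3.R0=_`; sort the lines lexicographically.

outcome vector order: (P0.R0,P2.R0,P3.R0)
|SC outcomes| = 10

P0.R0=0 P2.R0=0 P3.R0=1
P0.R0=0 P2.R0=1 P3.R0=1
P0.R0=1 P2.R0=0 P3.R0=0
P0.R0=1 P2.R0=0 P3.R0=1
P0.R0=1 P2.R0=1 P3.R0=0
P0.R0=1 P2.R0=1 P3.R0=1
P0.R0=2 P2.R0=0 P3.R0=0
P0.R0=2 P2.R0=0 P3.R0=1
P0.R0=2 P2.R0=1 P3.R0=0
P0.R0=2 P2.R0=1 P3.R0=1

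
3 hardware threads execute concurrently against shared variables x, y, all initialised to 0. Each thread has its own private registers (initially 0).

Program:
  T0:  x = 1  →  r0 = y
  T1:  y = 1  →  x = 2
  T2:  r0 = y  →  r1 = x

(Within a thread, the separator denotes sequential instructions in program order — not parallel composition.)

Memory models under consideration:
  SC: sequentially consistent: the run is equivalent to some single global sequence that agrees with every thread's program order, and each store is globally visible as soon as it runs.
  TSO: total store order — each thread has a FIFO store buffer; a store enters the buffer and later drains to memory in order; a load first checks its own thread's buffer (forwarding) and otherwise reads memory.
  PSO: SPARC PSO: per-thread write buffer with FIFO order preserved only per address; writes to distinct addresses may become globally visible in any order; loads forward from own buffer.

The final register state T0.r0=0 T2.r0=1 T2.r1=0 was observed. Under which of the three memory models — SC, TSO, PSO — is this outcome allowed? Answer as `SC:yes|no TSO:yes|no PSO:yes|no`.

SC:no TSO:yes PSO:yes

outcome vector order: (T0.r0,T2.r0,T2.r1)
[SC] allowed = {<0 0 0> <0 0 1> <0 0 2> <0 1 1> <0 1 2> <1 0 0> <1 0 1> <1 0 2> <1 1 0> <1 1 1> <1 1 2>}
[TSO] allowed = {<0 0 0> <0 0 1> <0 0 2> <0 1 0> <0 1 1> <0 1 2> <1 0 0> <1 0 1> <1 0 2> <1 1 0> <1 1 1> <1 1 2>}
[PSO] allowed = {<0 0 0> <0 0 1> <0 0 2> <0 1 0> <0 1 1> <0 1 2> <1 0 0> <1 0 1> <1 0 2> <1 1 0> <1 1 1> <1 1 2>}
target <0 1 0> ∈ {TSO,PSO}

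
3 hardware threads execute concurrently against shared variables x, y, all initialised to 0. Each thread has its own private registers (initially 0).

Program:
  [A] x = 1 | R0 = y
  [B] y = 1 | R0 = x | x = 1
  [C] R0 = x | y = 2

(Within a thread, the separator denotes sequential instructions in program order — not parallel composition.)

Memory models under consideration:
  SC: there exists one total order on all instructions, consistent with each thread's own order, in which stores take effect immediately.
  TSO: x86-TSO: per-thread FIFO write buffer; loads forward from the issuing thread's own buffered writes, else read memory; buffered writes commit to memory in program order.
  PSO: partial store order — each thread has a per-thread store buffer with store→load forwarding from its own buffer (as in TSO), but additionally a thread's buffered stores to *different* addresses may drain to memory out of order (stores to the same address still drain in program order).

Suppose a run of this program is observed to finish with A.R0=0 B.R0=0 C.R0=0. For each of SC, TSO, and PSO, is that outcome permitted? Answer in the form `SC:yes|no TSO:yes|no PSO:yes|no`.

outcome vector order: (A.R0,B.R0,C.R0)
SC: 10 outcomes — {010; 011; 100; 101; 110; 111; 200; 201; 210; 211}
TSO: 12 outcomes — {000; 001; 010; 011; 100; 101; 110; 111; 200; 201; 210; 211}
PSO: 12 outcomes — {000; 001; 010; 011; 100; 101; 110; 111; 200; 201; 210; 211}
target 000 ∈ {TSO,PSO}

SC:no TSO:yes PSO:yes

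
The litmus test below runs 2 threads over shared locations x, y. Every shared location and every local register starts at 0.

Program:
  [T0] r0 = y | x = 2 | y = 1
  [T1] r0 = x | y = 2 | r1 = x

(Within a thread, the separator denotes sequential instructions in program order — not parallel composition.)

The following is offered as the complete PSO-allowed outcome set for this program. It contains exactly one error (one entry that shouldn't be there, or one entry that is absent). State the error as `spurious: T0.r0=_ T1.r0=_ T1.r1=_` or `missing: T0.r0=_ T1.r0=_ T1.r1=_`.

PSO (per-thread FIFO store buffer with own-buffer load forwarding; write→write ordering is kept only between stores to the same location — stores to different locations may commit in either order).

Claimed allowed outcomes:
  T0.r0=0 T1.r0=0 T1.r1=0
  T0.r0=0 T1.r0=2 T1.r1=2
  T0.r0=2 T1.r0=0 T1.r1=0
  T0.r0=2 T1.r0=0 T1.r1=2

missing: T0.r0=0 T1.r0=0 T1.r1=2

outcome vector order: (T0.r0,T1.r0,T1.r1)
[PSO] allowed = {<0 0 0>, <0 0 2>, <0 2 2>, <2 0 0>, <2 0 2>}
PSO∖claimed = {<0 0 2>}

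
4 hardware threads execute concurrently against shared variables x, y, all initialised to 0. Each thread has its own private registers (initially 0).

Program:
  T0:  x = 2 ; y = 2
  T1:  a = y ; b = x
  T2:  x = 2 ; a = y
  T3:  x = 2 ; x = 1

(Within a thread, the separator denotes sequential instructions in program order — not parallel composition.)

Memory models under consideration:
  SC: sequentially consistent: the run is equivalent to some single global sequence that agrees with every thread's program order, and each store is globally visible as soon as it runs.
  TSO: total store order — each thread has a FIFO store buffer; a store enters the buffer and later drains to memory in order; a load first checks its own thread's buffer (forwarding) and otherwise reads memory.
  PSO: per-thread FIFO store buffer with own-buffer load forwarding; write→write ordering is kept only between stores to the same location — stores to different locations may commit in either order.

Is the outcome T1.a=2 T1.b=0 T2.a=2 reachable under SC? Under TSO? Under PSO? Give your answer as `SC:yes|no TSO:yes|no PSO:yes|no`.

SC:no TSO:no PSO:yes

outcome vector order: (T1.a,T1.b,T2.a)
SC (10): 000 002 010 012 020 022 210 212 220 222
TSO (10): 000 002 010 012 020 022 210 212 220 222
PSO (12): 000 002 010 012 020 022 200 202 210 212 220 222
target 202 ∈ {PSO}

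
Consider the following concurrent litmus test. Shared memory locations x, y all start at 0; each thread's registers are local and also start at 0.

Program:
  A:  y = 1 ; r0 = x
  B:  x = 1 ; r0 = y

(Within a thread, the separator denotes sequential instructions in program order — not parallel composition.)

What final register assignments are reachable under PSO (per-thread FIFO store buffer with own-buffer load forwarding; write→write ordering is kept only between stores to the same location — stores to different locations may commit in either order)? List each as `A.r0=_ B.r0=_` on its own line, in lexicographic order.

A.r0=0 B.r0=0
A.r0=0 B.r0=1
A.r0=1 B.r0=0
A.r0=1 B.r0=1

outcome vector order: (A.r0,B.r0)
|PSO outcomes| = 4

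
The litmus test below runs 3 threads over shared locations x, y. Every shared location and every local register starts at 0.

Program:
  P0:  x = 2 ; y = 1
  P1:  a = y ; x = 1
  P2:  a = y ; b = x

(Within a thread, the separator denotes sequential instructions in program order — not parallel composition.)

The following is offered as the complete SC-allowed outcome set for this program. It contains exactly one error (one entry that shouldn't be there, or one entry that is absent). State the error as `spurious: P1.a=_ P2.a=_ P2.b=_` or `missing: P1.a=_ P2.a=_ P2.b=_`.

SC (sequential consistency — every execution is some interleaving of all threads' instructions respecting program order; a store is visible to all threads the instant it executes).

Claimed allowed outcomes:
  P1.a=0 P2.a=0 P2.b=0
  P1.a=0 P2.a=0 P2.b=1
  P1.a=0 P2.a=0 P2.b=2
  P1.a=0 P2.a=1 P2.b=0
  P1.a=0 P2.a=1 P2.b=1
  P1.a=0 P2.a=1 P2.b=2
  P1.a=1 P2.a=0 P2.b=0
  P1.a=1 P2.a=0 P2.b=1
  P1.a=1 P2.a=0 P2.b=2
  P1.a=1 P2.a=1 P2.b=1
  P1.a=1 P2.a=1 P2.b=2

outcome vector order: (P1.a,P2.a,P2.b)
[SC] allowed = {0/0/0 0/0/1 0/0/2 0/1/1 0/1/2 1/0/0 1/0/1 1/0/2 1/1/1 1/1/2}
claimed∖SC = {0/1/0}

spurious: P1.a=0 P2.a=1 P2.b=0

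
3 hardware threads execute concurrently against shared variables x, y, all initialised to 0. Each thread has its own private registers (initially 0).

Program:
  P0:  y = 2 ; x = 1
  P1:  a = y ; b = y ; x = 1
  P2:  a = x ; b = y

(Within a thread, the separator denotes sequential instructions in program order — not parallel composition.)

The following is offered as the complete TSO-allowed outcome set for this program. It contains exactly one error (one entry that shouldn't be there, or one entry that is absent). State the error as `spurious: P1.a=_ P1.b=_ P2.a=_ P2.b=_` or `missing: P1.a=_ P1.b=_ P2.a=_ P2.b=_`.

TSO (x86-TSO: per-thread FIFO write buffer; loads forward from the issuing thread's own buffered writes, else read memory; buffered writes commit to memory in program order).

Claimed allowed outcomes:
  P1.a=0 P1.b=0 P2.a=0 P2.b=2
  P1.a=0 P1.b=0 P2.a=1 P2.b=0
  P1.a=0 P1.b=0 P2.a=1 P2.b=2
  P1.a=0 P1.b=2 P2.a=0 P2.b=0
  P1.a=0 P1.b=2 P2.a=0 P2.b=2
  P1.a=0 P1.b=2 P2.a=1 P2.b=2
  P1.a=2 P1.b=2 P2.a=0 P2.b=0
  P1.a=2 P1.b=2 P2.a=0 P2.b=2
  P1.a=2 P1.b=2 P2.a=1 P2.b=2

missing: P1.a=0 P1.b=0 P2.a=0 P2.b=0

outcome vector order: (P1.a,P1.b,P2.a,P2.b)
TSO: 10 outcomes — {0000; 0002; 0010; 0012; 0200; 0202; 0212; 2200; 2202; 2212}
TSO∖claimed = {0000}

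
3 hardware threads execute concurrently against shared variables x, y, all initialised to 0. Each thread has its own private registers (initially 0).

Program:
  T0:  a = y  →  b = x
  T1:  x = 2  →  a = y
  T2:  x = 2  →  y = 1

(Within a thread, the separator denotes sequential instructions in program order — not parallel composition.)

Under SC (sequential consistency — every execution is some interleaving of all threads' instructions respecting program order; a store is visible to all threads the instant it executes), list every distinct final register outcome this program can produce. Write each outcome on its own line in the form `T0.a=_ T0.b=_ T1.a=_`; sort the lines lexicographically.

outcome vector order: (T0.a,T0.b,T1.a)
|SC outcomes| = 6

T0.a=0 T0.b=0 T1.a=0
T0.a=0 T0.b=0 T1.a=1
T0.a=0 T0.b=2 T1.a=0
T0.a=0 T0.b=2 T1.a=1
T0.a=1 T0.b=2 T1.a=0
T0.a=1 T0.b=2 T1.a=1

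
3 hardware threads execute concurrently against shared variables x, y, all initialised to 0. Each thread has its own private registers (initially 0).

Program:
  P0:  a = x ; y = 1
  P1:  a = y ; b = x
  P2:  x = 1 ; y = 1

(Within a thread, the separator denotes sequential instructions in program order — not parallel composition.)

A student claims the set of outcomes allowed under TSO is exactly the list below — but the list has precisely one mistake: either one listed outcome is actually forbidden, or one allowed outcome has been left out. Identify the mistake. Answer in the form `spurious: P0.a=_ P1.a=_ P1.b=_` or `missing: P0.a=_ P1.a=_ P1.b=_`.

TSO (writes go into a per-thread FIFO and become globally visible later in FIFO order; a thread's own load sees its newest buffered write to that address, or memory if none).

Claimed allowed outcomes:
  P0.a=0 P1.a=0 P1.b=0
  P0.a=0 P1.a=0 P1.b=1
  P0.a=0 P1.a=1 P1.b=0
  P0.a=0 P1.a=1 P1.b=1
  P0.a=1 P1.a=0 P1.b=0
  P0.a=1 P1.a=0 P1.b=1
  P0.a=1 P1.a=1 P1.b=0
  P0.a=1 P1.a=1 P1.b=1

spurious: P0.a=1 P1.a=1 P1.b=0

outcome vector order: (P0.a,P1.a,P1.b)
TSO (7): 000 001 010 011 100 101 111
claimed∖TSO = {110}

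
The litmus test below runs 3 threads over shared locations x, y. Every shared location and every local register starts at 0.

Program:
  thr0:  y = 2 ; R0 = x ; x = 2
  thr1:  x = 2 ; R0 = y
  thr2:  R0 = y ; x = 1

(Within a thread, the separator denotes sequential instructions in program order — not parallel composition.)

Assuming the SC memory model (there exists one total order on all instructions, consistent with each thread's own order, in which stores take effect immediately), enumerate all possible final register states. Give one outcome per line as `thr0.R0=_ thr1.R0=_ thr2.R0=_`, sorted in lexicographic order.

outcome vector order: (thr0.R0,thr1.R0,thr2.R0)
|SC outcomes| = 10

thr0.R0=0 thr1.R0=2 thr2.R0=0
thr0.R0=0 thr1.R0=2 thr2.R0=2
thr0.R0=1 thr1.R0=0 thr2.R0=0
thr0.R0=1 thr1.R0=0 thr2.R0=2
thr0.R0=1 thr1.R0=2 thr2.R0=0
thr0.R0=1 thr1.R0=2 thr2.R0=2
thr0.R0=2 thr1.R0=0 thr2.R0=0
thr0.R0=2 thr1.R0=0 thr2.R0=2
thr0.R0=2 thr1.R0=2 thr2.R0=0
thr0.R0=2 thr1.R0=2 thr2.R0=2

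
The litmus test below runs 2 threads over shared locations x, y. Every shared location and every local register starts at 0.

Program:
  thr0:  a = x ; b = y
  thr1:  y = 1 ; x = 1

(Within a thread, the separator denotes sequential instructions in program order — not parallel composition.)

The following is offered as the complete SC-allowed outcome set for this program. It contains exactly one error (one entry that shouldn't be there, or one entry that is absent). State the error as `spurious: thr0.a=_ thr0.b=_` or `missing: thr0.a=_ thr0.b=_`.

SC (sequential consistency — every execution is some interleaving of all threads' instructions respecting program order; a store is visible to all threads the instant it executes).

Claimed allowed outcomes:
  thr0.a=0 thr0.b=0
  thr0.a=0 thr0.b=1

outcome vector order: (thr0.a,thr0.b)
SC: 3 outcomes — {(0,0); (0,1); (1,1)}
SC∖claimed = {(1,1)}

missing: thr0.a=1 thr0.b=1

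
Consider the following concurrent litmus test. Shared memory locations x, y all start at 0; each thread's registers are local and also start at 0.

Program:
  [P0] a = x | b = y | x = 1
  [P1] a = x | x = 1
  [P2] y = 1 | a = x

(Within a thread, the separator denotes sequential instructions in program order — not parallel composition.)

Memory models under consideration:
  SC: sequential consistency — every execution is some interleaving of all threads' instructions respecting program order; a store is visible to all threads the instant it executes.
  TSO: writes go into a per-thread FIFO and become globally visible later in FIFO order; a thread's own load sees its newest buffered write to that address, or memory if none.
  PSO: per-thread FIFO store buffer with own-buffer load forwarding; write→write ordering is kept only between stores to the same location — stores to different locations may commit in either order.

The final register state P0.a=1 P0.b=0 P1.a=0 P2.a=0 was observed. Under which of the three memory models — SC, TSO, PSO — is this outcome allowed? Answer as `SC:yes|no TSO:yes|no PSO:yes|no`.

outcome vector order: (P0.a,P0.b,P1.a,P2.a)
SC: 11 outcomes — {0/0/0/0; 0/0/0/1; 0/0/1/0; 0/0/1/1; 0/1/0/0; 0/1/0/1; 0/1/1/0; 0/1/1/1; 1/0/0/1; 1/1/0/0; 1/1/0/1}
TSO: 12 outcomes — {0/0/0/0; 0/0/0/1; 0/0/1/0; 0/0/1/1; 0/1/0/0; 0/1/0/1; 0/1/1/0; 0/1/1/1; 1/0/0/0; 1/0/0/1; 1/1/0/0; 1/1/0/1}
PSO: 12 outcomes — {0/0/0/0; 0/0/0/1; 0/0/1/0; 0/0/1/1; 0/1/0/0; 0/1/0/1; 0/1/1/0; 0/1/1/1; 1/0/0/0; 1/0/0/1; 1/1/0/0; 1/1/0/1}
target 1/0/0/0 ∈ {TSO,PSO}

SC:no TSO:yes PSO:yes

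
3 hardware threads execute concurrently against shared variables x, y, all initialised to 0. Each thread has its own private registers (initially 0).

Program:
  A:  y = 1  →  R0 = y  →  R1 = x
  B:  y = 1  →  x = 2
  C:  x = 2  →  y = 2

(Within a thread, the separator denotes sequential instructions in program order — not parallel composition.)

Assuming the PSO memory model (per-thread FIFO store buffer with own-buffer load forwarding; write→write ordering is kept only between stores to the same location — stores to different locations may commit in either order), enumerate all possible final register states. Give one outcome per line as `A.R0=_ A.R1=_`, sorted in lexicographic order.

outcome vector order: (A.R0,A.R1)
|PSO outcomes| = 4

A.R0=1 A.R1=0
A.R0=1 A.R1=2
A.R0=2 A.R1=0
A.R0=2 A.R1=2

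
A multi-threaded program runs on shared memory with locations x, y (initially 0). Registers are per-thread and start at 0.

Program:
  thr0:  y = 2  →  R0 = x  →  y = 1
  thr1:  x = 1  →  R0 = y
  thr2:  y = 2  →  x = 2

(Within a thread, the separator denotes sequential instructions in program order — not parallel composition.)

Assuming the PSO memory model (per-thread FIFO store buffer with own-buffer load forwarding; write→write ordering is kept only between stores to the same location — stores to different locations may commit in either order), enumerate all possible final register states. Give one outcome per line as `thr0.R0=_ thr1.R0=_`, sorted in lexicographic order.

thr0.R0=0 thr1.R0=0
thr0.R0=0 thr1.R0=1
thr0.R0=0 thr1.R0=2
thr0.R0=1 thr1.R0=0
thr0.R0=1 thr1.R0=1
thr0.R0=1 thr1.R0=2
thr0.R0=2 thr1.R0=0
thr0.R0=2 thr1.R0=1
thr0.R0=2 thr1.R0=2

outcome vector order: (thr0.R0,thr1.R0)
|PSO outcomes| = 9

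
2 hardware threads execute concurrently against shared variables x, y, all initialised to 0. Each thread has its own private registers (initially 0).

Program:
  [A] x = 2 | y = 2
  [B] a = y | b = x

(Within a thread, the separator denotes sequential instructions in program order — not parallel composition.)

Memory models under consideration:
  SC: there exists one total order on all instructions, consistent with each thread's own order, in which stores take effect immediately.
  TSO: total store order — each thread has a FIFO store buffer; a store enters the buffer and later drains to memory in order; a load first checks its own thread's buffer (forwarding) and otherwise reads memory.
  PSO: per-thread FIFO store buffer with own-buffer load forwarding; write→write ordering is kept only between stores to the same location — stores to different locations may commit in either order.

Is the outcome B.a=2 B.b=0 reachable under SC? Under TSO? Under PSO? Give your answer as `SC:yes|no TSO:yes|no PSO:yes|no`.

SC:no TSO:no PSO:yes

outcome vector order: (B.a,B.b)
under SC → <0 0>; <0 2>; <2 2>
under TSO → <0 0>; <0 2>; <2 2>
under PSO → <0 0>; <0 2>; <2 0>; <2 2>
target <2 0> ∈ {PSO}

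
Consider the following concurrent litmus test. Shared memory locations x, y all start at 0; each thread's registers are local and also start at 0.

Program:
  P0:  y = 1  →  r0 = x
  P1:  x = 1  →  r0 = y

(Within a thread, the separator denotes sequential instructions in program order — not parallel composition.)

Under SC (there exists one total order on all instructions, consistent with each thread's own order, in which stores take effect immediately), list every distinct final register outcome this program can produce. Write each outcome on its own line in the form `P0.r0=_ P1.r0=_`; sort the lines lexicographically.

P0.r0=0 P1.r0=1
P0.r0=1 P1.r0=0
P0.r0=1 P1.r0=1

outcome vector order: (P0.r0,P1.r0)
|SC outcomes| = 3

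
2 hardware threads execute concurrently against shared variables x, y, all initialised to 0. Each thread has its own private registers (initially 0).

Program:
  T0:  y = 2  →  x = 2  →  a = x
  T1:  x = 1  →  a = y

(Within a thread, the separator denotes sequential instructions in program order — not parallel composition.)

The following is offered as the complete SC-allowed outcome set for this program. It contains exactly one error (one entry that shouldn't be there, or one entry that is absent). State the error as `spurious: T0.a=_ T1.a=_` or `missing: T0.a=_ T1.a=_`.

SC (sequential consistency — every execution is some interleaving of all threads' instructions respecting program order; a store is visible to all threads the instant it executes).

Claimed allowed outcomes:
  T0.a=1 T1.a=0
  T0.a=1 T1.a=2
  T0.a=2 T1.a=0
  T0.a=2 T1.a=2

outcome vector order: (T0.a,T1.a)
SC (3): 1/2, 2/0, 2/2
claimed∖SC = {1/0}

spurious: T0.a=1 T1.a=0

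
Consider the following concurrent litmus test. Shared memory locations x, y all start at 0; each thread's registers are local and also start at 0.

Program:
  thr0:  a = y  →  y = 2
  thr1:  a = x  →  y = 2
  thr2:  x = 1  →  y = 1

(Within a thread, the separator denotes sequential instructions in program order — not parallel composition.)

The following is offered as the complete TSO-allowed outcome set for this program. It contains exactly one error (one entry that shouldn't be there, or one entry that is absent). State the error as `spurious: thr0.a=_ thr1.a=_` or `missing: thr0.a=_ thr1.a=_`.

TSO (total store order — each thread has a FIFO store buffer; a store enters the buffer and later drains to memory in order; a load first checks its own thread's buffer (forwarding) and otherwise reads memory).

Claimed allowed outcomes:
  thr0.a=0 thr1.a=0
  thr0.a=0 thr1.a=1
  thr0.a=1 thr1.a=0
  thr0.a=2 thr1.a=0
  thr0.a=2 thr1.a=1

missing: thr0.a=1 thr1.a=1

outcome vector order: (thr0.a,thr1.a)
TSO: 6 outcomes — {(0,0); (0,1); (1,0); (1,1); (2,0); (2,1)}
TSO∖claimed = {(1,1)}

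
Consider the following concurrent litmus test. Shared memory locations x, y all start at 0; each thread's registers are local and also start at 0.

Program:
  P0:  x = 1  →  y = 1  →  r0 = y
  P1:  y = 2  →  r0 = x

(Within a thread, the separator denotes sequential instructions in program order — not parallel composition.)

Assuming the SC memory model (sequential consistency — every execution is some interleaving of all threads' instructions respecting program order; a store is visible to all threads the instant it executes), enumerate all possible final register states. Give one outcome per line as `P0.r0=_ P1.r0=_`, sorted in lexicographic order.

P0.r0=1 P1.r0=0
P0.r0=1 P1.r0=1
P0.r0=2 P1.r0=1

outcome vector order: (P0.r0,P1.r0)
|SC outcomes| = 3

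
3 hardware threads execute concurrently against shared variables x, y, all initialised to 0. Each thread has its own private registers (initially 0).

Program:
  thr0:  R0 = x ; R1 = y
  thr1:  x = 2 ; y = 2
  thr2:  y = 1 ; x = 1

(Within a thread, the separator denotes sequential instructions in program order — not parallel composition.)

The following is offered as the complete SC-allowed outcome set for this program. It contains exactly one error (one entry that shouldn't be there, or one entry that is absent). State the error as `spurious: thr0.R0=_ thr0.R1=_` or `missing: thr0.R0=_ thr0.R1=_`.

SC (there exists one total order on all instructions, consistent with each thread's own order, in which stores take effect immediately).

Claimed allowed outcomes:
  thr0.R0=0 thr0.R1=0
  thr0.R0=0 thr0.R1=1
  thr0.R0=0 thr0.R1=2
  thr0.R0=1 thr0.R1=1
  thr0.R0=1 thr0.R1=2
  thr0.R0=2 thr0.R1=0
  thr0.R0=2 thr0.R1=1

missing: thr0.R0=2 thr0.R1=2

outcome vector order: (thr0.R0,thr0.R1)
SC: 8 outcomes — {<0 0> <0 1> <0 2> <1 1> <1 2> <2 0> <2 1> <2 2>}
SC∖claimed = {<2 2>}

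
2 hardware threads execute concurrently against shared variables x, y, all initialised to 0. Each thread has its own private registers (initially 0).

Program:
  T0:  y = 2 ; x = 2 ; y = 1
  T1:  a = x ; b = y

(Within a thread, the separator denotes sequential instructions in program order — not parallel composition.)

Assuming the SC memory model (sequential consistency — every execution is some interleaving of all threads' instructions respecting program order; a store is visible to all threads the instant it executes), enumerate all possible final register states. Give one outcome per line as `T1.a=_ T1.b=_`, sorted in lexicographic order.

outcome vector order: (T1.a,T1.b)
|SC outcomes| = 5

T1.a=0 T1.b=0
T1.a=0 T1.b=1
T1.a=0 T1.b=2
T1.a=2 T1.b=1
T1.a=2 T1.b=2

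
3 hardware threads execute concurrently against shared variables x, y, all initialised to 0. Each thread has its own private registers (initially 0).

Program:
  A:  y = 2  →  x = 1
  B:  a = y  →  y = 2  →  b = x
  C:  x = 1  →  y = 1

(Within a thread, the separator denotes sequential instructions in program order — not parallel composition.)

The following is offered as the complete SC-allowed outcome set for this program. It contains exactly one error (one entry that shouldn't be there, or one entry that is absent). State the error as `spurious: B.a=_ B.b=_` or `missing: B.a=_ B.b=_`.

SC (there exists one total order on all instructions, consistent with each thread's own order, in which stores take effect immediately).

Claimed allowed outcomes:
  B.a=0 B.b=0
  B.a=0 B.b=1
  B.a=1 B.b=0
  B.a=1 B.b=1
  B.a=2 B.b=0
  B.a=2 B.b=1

outcome vector order: (B.a,B.b)
SC: 5 outcomes — {(0,0); (0,1); (1,1); (2,0); (2,1)}
claimed∖SC = {(1,0)}

spurious: B.a=1 B.b=0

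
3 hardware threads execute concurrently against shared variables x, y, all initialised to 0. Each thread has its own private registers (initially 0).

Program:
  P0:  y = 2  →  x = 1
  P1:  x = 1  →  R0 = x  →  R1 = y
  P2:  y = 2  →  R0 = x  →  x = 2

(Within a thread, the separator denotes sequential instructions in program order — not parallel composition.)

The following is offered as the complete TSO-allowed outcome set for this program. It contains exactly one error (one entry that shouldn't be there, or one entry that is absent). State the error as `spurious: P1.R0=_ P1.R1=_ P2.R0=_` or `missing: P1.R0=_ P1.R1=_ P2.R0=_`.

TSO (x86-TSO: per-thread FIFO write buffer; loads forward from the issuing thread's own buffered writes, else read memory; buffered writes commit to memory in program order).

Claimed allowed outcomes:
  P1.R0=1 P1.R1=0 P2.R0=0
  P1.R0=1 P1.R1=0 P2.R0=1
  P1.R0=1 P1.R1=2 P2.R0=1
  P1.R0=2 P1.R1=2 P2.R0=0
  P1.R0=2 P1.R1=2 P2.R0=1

missing: P1.R0=1 P1.R1=2 P2.R0=0

outcome vector order: (P1.R0,P1.R1,P2.R0)
TSO: 6 outcomes — {<1 0 0>, <1 0 1>, <1 2 0>, <1 2 1>, <2 2 0>, <2 2 1>}
TSO∖claimed = {<1 2 0>}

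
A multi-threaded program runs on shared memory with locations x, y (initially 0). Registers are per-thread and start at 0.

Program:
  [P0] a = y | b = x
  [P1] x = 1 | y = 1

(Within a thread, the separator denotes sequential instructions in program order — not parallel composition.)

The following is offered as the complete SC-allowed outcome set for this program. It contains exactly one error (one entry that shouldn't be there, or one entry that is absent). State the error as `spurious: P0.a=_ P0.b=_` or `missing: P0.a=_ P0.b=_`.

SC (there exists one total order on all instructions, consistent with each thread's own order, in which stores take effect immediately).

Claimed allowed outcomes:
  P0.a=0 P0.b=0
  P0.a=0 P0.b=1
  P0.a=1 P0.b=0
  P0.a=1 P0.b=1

outcome vector order: (P0.a,P0.b)
SC (3): 00; 01; 11
claimed∖SC = {10}

spurious: P0.a=1 P0.b=0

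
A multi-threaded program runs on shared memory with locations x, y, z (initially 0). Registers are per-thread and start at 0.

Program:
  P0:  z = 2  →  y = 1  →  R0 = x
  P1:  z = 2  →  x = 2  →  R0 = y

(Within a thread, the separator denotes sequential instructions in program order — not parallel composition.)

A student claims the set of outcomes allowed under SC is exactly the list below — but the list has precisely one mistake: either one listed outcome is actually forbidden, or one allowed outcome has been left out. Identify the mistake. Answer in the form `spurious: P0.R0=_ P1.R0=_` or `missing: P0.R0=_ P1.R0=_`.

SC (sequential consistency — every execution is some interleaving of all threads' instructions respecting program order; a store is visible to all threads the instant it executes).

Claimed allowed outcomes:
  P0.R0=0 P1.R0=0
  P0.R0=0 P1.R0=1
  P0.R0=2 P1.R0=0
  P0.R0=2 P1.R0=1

spurious: P0.R0=0 P1.R0=0

outcome vector order: (P0.R0,P1.R0)
SC: 3 outcomes — {0/1 2/0 2/1}
claimed∖SC = {0/0}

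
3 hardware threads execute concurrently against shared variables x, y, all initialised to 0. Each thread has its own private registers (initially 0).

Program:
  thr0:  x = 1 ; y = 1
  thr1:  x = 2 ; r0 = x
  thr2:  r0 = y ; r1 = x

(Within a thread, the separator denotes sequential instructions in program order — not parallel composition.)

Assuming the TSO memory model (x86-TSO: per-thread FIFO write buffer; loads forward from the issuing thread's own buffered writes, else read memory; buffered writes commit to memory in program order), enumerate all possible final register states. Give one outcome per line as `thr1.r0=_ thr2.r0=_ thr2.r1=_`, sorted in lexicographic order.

thr1.r0=1 thr2.r0=0 thr2.r1=0
thr1.r0=1 thr2.r0=0 thr2.r1=1
thr1.r0=1 thr2.r0=0 thr2.r1=2
thr1.r0=1 thr2.r0=1 thr2.r1=1
thr1.r0=2 thr2.r0=0 thr2.r1=0
thr1.r0=2 thr2.r0=0 thr2.r1=1
thr1.r0=2 thr2.r0=0 thr2.r1=2
thr1.r0=2 thr2.r0=1 thr2.r1=1
thr1.r0=2 thr2.r0=1 thr2.r1=2

outcome vector order: (thr1.r0,thr2.r0,thr2.r1)
|TSO outcomes| = 9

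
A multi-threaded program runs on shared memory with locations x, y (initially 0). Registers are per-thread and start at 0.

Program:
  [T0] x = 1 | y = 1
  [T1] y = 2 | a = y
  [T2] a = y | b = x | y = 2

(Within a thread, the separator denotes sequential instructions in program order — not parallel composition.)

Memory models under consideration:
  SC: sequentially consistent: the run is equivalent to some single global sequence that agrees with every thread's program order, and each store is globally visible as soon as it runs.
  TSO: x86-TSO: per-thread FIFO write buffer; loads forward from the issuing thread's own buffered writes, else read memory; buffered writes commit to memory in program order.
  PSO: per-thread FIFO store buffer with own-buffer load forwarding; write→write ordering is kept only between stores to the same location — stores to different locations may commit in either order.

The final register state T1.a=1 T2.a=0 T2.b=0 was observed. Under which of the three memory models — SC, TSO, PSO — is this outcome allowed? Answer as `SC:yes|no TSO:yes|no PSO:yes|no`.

outcome vector order: (T1.a,T2.a,T2.b)
SC (10): <1 0 0>; <1 0 1>; <1 1 1>; <1 2 0>; <1 2 1>; <2 0 0>; <2 0 1>; <2 1 1>; <2 2 0>; <2 2 1>
TSO (10): <1 0 0>; <1 0 1>; <1 1 1>; <1 2 0>; <1 2 1>; <2 0 0>; <2 0 1>; <2 1 1>; <2 2 0>; <2 2 1>
PSO (12): <1 0 0>; <1 0 1>; <1 1 0>; <1 1 1>; <1 2 0>; <1 2 1>; <2 0 0>; <2 0 1>; <2 1 0>; <2 1 1>; <2 2 0>; <2 2 1>
target <1 0 0> ∈ {SC,TSO,PSO}

SC:yes TSO:yes PSO:yes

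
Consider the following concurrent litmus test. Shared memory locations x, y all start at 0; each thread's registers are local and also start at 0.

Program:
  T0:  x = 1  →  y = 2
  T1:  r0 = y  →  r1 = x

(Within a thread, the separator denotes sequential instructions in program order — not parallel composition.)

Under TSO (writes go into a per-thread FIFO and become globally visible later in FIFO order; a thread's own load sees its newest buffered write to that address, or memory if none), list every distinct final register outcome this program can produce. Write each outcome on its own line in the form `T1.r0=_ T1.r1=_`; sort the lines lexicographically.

outcome vector order: (T1.r0,T1.r1)
|TSO outcomes| = 3

T1.r0=0 T1.r1=0
T1.r0=0 T1.r1=1
T1.r0=2 T1.r1=1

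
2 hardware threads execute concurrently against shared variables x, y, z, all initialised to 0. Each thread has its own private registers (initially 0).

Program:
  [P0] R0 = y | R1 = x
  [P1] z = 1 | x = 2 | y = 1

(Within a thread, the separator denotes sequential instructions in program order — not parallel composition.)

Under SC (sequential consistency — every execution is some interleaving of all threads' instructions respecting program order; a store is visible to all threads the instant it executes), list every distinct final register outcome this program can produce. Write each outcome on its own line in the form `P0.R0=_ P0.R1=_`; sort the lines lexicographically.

outcome vector order: (P0.R0,P0.R1)
|SC outcomes| = 3

P0.R0=0 P0.R1=0
P0.R0=0 P0.R1=2
P0.R0=1 P0.R1=2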